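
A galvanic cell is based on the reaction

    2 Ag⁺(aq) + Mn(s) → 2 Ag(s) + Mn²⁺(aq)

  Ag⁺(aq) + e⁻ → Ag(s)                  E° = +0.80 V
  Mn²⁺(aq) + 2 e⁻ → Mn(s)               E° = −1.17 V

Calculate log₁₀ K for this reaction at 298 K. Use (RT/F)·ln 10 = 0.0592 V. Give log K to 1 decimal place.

The Ag⁺/Ag couple is reduced (cathode); E°cell = +0.80 − (−1.17) = +1.97 V with n = 2.
At equilibrium E = 0, so log K = nE°cell / 0.0592 = (2)(+1.97) / 0.0592 = 66.6.

log K = 66.6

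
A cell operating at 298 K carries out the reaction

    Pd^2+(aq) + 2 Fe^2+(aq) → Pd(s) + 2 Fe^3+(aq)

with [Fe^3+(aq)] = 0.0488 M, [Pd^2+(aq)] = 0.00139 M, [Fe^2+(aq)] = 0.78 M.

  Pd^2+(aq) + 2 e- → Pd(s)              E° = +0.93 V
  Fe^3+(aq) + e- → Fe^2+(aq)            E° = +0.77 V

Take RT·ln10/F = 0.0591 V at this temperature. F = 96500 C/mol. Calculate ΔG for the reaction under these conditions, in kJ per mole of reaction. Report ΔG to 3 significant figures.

−28.3 kJ/mol

With Pd²⁺/Pd reduced at the cathode, E°cell = +0.93 − (+0.77) = +0.16 V and n = 2.
Here Q = [Fe^3+(aq)]^2 / ([Pd^2+(aq)]·[Fe^2+(aq)]^2) = 2.82 (log Q = 0.450), giving E = +0.16 − (0.0591/2)·(0.450) = +0.1467 V.
Then ΔG = −nFE = −2 × 96500 × +0.1467 J/mol = −28.3 kJ/mol.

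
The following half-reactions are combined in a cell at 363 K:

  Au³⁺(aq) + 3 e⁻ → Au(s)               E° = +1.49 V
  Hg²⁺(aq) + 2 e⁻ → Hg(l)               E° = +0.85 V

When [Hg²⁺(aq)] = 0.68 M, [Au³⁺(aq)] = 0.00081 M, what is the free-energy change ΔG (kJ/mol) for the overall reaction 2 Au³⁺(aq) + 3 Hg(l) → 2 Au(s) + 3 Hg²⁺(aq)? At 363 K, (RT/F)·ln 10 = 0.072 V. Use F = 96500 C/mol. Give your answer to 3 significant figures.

With Au³⁺/Au reduced at the cathode, E°cell = +1.49 − (+0.85) = +0.64 V and n = 6.
Here Q = [Hg²⁺(aq)]^3 / [Au³⁺(aq)]^2 = 4.79×10^5 (log Q = 5.681), giving E = +0.64 − (0.072/6)·(5.681) = +0.5718 V.
Finally ΔG = −nFE = −(6)(96500 C/mol)(+0.5718 V) = −331 kJ/mol.

−331 kJ/mol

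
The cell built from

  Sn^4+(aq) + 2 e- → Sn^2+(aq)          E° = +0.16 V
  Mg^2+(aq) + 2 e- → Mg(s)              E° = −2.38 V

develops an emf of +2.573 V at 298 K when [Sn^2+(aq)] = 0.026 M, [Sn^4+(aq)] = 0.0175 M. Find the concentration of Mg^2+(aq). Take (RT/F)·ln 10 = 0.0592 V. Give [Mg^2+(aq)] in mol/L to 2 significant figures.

0.052 M

With Sn⁴⁺/Sn²⁺ at the cathode and Mg²⁺/Mg at the anode, E°cell = +0.16 − (−2.38) = +2.54 V (n = 2).
Since E = E° − (0.0592/n)·log Q, log Q = n(E° − E)/0.0592 = −1.115.
For Sn^4+(aq) + Mg(s) → Sn^2+(aq) + Mg^2+(aq), the reaction quotient is Q = ([Sn^2+(aq)]·[Mg^2+(aq)]) / [Sn^4+(aq)].
Solving for the unknown gives log [Mg^2+(aq)] = −1.287, so [Mg^2+(aq)] ≈ 0.052 M.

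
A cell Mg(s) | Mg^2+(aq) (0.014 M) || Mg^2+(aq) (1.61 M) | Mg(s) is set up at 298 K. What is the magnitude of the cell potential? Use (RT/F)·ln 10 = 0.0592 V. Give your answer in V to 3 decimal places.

For a concentration cell E°cell = 0, since both electrodes use the same couple.
The compartment with the higher Mg^2+(aq) concentration (1.61 M) acts as the cathode; ions are reduced there and produced at the dilute (0.014 M) anode.
With n = 2, Ecell = −(0.0592/2)·log([dilute]/[conc]) = −(0.0592/2)·log(0.014/1.61) = +0.061 V.

0.061 V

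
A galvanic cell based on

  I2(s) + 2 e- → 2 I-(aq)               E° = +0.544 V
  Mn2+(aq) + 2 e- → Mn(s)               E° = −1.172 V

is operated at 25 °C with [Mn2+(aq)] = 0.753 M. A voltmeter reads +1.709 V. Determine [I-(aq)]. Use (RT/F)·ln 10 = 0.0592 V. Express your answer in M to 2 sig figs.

The I₂/I⁻ couple has the larger reduction potential, so it is the cathode: E°cell = +0.544 − (−1.172) = +1.716 V and n = 2.
Since E = E° − (0.0592/n)·log Q, log Q = n(E° − E)/0.0592 = 0.236.
Balancing electrons gives I2(s) + Mn(s) → 2 I-(aq) + Mn2+(aq); thus Q = [I-(aq)]^2·[Mn2+(aq)].
Solving for the unknown gives log [I-(aq)] = 0.180, so [I-(aq)] ≈ 1.5 M.

1.5 M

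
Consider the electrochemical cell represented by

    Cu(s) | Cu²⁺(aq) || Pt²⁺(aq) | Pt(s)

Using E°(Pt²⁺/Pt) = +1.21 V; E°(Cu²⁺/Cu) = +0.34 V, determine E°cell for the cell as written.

By convention the left-hand electrode in cell notation is the anode (oxidation) and the right-hand electrode is the cathode (reduction).
E°cell = E°(right) − E°(left) = +1.21 − (+0.34) = +0.87 V.

+0.87 V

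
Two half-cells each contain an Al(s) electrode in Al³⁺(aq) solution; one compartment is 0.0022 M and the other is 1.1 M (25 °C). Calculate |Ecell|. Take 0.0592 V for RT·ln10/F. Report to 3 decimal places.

0.053 V

For a concentration cell E°cell = 0, since both electrodes use the same couple.
The compartment with the higher Al³⁺(aq) concentration (1.1 M) acts as the cathode; ions are reduced there and produced at the dilute (0.0022 M) anode.
With n = 3, Ecell = −(0.0592/3)·log([dilute]/[conc]) = −(0.0592/3)·log(0.0022/1.1) = +0.053 V.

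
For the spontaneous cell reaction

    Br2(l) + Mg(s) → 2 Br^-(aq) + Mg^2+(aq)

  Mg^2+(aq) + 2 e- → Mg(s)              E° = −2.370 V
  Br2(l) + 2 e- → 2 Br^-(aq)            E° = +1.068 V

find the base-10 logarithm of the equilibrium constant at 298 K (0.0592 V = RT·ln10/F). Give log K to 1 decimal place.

log K = 116.1

The Br₂/Br⁻ couple is reduced (cathode); E°cell = +1.068 − (−2.370) = +3.438 V with n = 2.
At equilibrium E = 0, so log K = nE°cell / 0.0592 = (2)(+3.438) / 0.0592 = 116.1.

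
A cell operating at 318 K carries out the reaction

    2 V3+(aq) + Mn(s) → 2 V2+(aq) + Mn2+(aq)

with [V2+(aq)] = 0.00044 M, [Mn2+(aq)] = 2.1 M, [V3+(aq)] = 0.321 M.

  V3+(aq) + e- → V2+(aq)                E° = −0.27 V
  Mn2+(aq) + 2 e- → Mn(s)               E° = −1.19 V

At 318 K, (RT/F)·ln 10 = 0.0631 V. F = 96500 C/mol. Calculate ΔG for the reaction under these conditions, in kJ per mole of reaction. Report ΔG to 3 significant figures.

With V³⁺/V²⁺ reduced at the cathode, E°cell = −0.27 − (−1.19) = +0.92 V and n = 2.
Here Q = ([V2+(aq)]^2·[Mn2+(aq)]) / [V3+(aq)]^2 = 3.95×10^−6 (log Q = −5.404), giving E = +0.92 − (0.0631/2)·(−5.404) = +1.0905 V.
Finally ΔG = −nFE = −(2)(96500 C/mol)(+1.0905 V) = −210 kJ/mol.

−210 kJ/mol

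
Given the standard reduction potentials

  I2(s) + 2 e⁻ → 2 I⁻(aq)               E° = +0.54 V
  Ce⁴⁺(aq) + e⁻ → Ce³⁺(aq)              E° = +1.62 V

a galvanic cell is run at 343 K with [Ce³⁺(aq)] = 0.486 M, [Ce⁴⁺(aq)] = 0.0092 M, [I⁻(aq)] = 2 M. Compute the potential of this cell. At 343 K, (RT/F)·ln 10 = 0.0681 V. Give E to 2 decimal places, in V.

The Ce⁴⁺/Ce³⁺ couple has the more positive E°, so it is the cathode; I₂/I⁻ is the anode.
E°cell = +1.62 − (+0.54) = +1.08 V, with n = 2 electrons transferred.
The balanced reaction is 2 Ce⁴⁺(aq) + 2 I⁻(aq) → 2 Ce³⁺(aq) + I2(s), so Q = [Ce³⁺(aq)]^2 / ([Ce⁴⁺(aq)]^2·[I⁻(aq)]^2) = 698 and log Q = 2.844.
Applying E = E° − (RT ln10/nF)·log Q gives +1.08 − (0.0681/2)(2.844) = +0.98 V.

+0.98 V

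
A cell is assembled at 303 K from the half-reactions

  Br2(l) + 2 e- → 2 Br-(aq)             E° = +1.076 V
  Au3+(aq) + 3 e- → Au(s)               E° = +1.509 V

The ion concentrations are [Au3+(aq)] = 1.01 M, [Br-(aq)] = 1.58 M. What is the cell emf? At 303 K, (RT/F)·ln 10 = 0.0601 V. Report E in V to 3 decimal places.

+0.445 V

The Au³⁺/Au couple has the more positive E°, so it is the cathode; Br₂/Br⁻ is the anode.
E°cell = +1.509 − (+1.076) = +0.433 V, with n = 6 electrons transferred.
The balanced reaction is 2 Au3+(aq) + 6 Br-(aq) → 2 Au(s) + 3 Br2(l), so Q = 1 / ([Au3+(aq)]^2·[Br-(aq)]^6) = 0.063 and log Q = −1.201.
Applying E = E° − (RT ln10/nF)·log Q gives +0.433 − (0.0601/6)(−1.201) = +0.445 V.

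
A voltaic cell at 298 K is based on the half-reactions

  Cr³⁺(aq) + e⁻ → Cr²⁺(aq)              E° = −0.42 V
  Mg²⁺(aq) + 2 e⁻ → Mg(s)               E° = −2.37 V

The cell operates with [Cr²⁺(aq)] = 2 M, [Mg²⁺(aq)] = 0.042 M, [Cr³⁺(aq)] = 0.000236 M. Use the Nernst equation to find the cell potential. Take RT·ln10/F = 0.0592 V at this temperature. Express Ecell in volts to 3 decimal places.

The Cr³⁺/Cr²⁺ couple has the more positive E°, so it is the cathode; Mg²⁺/Mg is the anode.
The standard potential is −0.42 − (−2.37) = +1.95 V and the balanced reaction transfers n = 2 electrons.
The balanced reaction is 2 Cr³⁺(aq) + Mg(s) → 2 Cr²⁺(aq) + Mg²⁺(aq), so Q = ([Cr²⁺(aq)]^2·[Mg²⁺(aq)]) / [Cr³⁺(aq)]^2 = 3.02×10^6 and log Q = 6.479.
E = E° − (0.0592/n)·log Q = +1.95 − (0.0592/2)(6.479) = +1.758 V.

+1.758 V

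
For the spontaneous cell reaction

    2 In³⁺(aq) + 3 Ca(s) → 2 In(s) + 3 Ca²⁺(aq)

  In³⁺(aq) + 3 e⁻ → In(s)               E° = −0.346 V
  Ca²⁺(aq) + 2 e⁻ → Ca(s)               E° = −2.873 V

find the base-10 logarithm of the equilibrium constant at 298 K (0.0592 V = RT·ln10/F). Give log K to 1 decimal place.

The In³⁺/In couple is reduced (cathode); E°cell = −0.346 − (−2.873) = +2.527 V with n = 6.
At equilibrium E = 0, so log K = nE°cell / 0.0592 = (6)(+2.527) / 0.0592 = 256.1.

log K = 256.1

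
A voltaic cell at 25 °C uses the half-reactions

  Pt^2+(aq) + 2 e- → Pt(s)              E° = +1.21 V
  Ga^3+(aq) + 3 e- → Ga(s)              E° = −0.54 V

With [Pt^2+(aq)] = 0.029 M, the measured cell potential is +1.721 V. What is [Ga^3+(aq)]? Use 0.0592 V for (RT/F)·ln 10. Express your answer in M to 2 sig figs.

The Pt²⁺/Pt couple has the larger reduction potential, so it is the cathode: E°cell = +1.21 − (−0.54) = +1.75 V and n = 6.
Since E = E° − (0.0592/n)·log Q, log Q = n(E° − E)/0.0592 = 2.939.
For 3 Pt^2+(aq) + 2 Ga(s) → 3 Pt(s) + 2 Ga^3+(aq), the reaction quotient is Q = [Ga^3+(aq)]^2 / [Pt^2+(aq)]^3.
Solving for the unknown gives log [Ga^3+(aq)] = −0.837, so [Ga^3+(aq)] ≈ 0.15 M.

0.15 M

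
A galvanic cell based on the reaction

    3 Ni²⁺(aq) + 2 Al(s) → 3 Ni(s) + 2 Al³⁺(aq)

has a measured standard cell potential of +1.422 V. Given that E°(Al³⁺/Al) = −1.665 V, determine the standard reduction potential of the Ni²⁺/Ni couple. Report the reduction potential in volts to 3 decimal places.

−0.243 V

In the reaction as written the Ni²⁺/Ni couple is reduced (cathode) and Al³⁺/Al is oxidized (anode), so E°cell = E°(Ni²⁺/Ni) − E°(Al³⁺/Al).
E°(Ni²⁺/Ni) = E°cell + E°(anode) = +1.422 + (−1.665) = −0.243 V.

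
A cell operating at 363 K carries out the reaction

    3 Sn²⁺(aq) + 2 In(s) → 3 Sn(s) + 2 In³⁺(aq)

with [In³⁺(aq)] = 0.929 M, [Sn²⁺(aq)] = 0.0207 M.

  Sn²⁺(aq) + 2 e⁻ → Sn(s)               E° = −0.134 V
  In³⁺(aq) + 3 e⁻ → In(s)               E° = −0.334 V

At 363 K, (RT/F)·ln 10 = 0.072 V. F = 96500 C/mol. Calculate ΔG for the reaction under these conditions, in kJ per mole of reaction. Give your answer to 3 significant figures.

−81.1 kJ/mol

E°cell = −0.134 − (−0.334) = +0.200 V; the balanced reaction transfers n = 6 electrons.
Here Q = [In³⁺(aq)]^2 / [Sn²⁺(aq)]^3 = 9.73×10^4 (log Q = 4.988), giving E = +0.200 − (0.072/6)·(4.988) = +0.1401 V.
Finally ΔG = −nFE = −(6)(96500 C/mol)(+0.1401 V) = −81.1 kJ/mol.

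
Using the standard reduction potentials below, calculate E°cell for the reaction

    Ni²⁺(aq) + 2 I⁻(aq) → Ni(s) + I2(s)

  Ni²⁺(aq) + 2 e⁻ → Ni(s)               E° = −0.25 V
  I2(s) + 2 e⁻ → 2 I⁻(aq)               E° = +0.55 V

Ni²⁺(aq) gains electrons, so the Ni²⁺/Ni couple is the cathode; the I₂/I⁻ couple is the anode.
E°cell = E°(cathode) − E°(anode) = −0.25 − (+0.55) = −0.80 V.
The negative E°cell means the reaction is non-spontaneous in the direction written.

−0.80 V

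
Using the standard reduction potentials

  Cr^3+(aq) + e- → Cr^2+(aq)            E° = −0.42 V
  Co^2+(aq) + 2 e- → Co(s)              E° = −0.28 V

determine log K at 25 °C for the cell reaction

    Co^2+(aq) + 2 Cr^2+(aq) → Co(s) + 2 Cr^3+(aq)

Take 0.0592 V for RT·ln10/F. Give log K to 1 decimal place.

log K = 4.7

The Co²⁺/Co couple is reduced (cathode); E°cell = −0.28 − (−0.42) = +0.14 V with n = 2.
At equilibrium E = 0, so log K = nE°cell / 0.0592 = (2)(+0.14) / 0.0592 = 4.7.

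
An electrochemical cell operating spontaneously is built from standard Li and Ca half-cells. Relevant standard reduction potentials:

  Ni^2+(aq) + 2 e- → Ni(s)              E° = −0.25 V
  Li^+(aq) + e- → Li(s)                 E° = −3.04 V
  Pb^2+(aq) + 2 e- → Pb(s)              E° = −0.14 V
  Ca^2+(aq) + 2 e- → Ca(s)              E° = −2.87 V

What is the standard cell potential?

The Ca²⁺/Ca couple has the higher E°, so Ca ion is reduced (cathode) and Li is oxidized (anode).
E°cell = E°(cathode) − E°(anode) = −2.87 − (−3.04) = +0.17 V.

+0.17 V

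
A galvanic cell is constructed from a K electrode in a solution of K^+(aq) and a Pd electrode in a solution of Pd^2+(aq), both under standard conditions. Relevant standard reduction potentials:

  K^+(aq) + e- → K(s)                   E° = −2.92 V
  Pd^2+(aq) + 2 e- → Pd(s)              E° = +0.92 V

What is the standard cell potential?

+3.84 V

The Pd²⁺/Pd couple has the higher E°, so Pd ion is reduced (cathode) and K is oxidized (anode).
E°cell = E°(cathode) − E°(anode) = +0.92 − (−2.92) = +3.84 V.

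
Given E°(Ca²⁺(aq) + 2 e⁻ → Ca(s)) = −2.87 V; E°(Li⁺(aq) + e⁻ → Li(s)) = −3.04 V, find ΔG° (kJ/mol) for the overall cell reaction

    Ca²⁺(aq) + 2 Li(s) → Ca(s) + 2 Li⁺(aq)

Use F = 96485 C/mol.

−32.8 kJ/mol

In the reaction as written Ca²⁺(aq) is reduced, so the Ca²⁺/Ca couple is the cathode and Li⁺/Li is the anode.
E°cell = −2.87 − (−3.04) = +0.17 V; balancing electrons gives n = 2.
ΔG° = −nFE°cell = −(2)(96485)(+0.17) J/mol = −32.8 kJ/mol.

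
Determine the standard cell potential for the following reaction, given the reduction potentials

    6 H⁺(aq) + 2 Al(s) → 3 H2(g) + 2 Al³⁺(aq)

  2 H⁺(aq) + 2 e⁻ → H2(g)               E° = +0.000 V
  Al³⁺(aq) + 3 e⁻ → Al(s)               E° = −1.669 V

H⁺(aq) gains electrons, so the 2H⁺/H₂ couple is the cathode; the Al³⁺/Al couple is the anode.
E°cell = E°(cathode) − E°(anode) = +0.000 − (−1.669) = +1.669 V.

+1.669 V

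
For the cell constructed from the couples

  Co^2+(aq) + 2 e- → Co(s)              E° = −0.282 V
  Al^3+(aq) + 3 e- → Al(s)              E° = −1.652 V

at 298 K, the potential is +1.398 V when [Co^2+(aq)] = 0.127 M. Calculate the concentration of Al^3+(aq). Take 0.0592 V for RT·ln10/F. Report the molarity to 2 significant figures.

The Co²⁺/Co couple has the larger reduction potential, so it is the cathode: E°cell = −0.282 − (−1.652) = +1.370 V and n = 6.
Rearranging E = E° − (0.0592/n)·log Q gives log Q = 6(+1.370 − (+1.398))/0.0592 = −2.838.
Balancing electrons gives 3 Co^2+(aq) + 2 Al(s) → 3 Co(s) + 2 Al^3+(aq); thus Q = [Al^3+(aq)]^2 / [Co^2+(aq)]^3.
Isolating [Al^3+(aq)] in Q = 10^{−2.838} yields log [Al^3+(aq)] = −2.763, i.e. 0.0017 M.

0.0017 M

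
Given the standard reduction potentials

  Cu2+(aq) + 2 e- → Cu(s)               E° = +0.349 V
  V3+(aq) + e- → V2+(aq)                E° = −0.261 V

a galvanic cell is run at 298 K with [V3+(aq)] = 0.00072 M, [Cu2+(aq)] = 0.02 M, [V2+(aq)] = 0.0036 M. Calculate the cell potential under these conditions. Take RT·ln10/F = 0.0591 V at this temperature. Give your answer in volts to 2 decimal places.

The Cu²⁺/Cu couple has the more positive E°, so it is the cathode; V³⁺/V²⁺ is the anode.
The standard potential is +0.349 − (−0.261) = +0.610 V and the balanced reaction transfers n = 2 electrons.
Balancing gives Cu2+(aq) + 2 V2+(aq) → Cu(s) + 2 V3+(aq); hence Q = [V3+(aq)]^2 / ([Cu2+(aq)]·[V2+(aq)]^2) = 2 (log Q = 0.301).
By the Nernst equation, E = +0.610 − (0.0591/2)·(0.301) = +0.60 V.

+0.60 V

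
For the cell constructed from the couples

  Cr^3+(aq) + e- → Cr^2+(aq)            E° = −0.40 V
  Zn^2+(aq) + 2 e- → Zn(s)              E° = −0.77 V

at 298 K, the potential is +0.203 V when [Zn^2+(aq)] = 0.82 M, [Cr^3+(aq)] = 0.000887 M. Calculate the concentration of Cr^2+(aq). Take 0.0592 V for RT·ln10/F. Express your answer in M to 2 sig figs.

Cr³⁺/Cr²⁺ is the cathode (higher E°); E°cell = −0.40 − (−0.77) = +0.37 V with n = 2.
From the Nernst equation, log Q = n(E° − E)/0.0592 = 2·(+0.37 − (+0.203))/0.0592 = 5.642.
The balanced reaction is 2 Cr^3+(aq) + Zn(s) → 2 Cr^2+(aq) + Zn^2+(aq), so Q = ([Cr^2+(aq)]^2·[Zn^2+(aq)]) / [Cr^3+(aq)]^2.
Solving for the unknown gives log [Cr^2+(aq)] = −0.188, so [Cr^2+(aq)] ≈ 0.65 M.

0.65 M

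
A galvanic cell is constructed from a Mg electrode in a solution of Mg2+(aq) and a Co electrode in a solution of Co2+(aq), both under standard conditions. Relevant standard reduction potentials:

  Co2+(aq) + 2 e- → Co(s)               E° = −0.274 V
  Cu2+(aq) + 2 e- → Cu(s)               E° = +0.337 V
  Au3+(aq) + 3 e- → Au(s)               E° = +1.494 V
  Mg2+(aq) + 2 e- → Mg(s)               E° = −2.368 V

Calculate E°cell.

Of the two couples in this cell, the one with the more positive reduction potential is reduced at the cathode: here that is Co²⁺/Co (−0.274 V); Mg²⁺/Mg (−2.368 V) is the anode.
E°cell = E°(cathode) − E°(anode) = −0.274 − (−2.368) = +2.094 V.

+2.094 V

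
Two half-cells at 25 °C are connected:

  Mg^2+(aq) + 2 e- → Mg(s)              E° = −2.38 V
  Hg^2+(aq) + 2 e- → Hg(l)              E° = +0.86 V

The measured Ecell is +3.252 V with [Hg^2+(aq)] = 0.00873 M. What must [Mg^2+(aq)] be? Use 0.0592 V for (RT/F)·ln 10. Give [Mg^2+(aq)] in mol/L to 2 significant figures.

The Hg²⁺/Hg couple has the larger reduction potential, so it is the cathode: E°cell = +0.86 − (−2.38) = +3.24 V and n = 2.
Since E = E° − (0.0592/n)·log Q, log Q = n(E° − E)/0.0592 = −0.405.
For Hg^2+(aq) + Mg(s) → Hg(l) + Mg^2+(aq), the reaction quotient is Q = [Mg^2+(aq)] / [Hg^2+(aq)].
Substituting the known concentrations and solving, log [Mg^2+(aq)] = −2.464 and [Mg^2+(aq)] = 0.0034 M.

0.0034 M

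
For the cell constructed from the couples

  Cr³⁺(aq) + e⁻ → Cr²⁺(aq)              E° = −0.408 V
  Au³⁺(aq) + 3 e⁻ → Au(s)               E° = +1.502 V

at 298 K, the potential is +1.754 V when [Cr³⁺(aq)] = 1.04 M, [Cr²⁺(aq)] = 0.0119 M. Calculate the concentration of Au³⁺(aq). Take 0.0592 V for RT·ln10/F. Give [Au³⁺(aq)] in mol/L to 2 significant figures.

With Au³⁺/Au at the cathode and Cr³⁺/Cr²⁺ at the anode, E°cell = +1.502 − (−0.408) = +1.910 V (n = 3).
Rearranging E = E° − (0.0592/n)·log Q gives log Q = 3(+1.910 − (+1.754))/0.0592 = 7.905.
The balanced reaction is Au³⁺(aq) + 3 Cr²⁺(aq) → Au(s) + 3 Cr³⁺(aq), so Q = [Cr³⁺(aq)]^3 / ([Au³⁺(aq)]·[Cr²⁺(aq)]^3).
Solving for the unknown gives log [Au³⁺(aq)] = −2.081, so [Au³⁺(aq)] ≈ 0.0083 M.

0.0083 M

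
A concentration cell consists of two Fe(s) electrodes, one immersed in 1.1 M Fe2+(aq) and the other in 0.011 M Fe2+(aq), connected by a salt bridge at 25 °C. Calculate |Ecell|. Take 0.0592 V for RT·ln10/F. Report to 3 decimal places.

0.059 V

For a concentration cell E°cell = 0, since both electrodes use the same couple.
The compartment with the higher Fe2+(aq) concentration (1.1 M) acts as the cathode; ions are reduced there and produced at the dilute (0.011 M) anode.
With n = 2, Ecell = −(0.0592/2)·log([dilute]/[conc]) = −(0.0592/2)·log(0.011/1.1) = +0.059 V.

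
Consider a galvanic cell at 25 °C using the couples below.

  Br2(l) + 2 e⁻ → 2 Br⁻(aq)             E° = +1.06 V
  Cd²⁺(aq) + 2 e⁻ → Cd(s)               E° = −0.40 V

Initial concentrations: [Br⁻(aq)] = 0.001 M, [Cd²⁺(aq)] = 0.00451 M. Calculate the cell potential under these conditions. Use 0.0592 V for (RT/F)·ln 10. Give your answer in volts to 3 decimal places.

Since E°(Br₂/Br⁻) > E°(Cd²⁺/Cd), Br₂/Br⁻ serves as the cathode.
E°cell = +1.06 − (−0.40) = +1.46 V, with n = 2 electrons transferred.
Balancing gives Br2(l) + Cd(s) → 2 Br⁻(aq) + Cd²⁺(aq); hence Q = [Br⁻(aq)]^2·[Cd²⁺(aq)] = 4.51×10^−9 (log Q = −8.346).
E = E° − (0.0592/n)·log Q = +1.46 − (0.0592/2)(−8.346) = +1.707 V.

+1.707 V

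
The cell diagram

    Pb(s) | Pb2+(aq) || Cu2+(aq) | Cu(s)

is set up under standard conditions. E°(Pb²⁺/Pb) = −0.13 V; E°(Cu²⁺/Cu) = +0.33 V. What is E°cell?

By convention the left-hand electrode in cell notation is the anode (oxidation) and the right-hand electrode is the cathode (reduction).
E°cell = E°(right) − E°(left) = +0.33 − (−0.13) = +0.46 V.

+0.46 V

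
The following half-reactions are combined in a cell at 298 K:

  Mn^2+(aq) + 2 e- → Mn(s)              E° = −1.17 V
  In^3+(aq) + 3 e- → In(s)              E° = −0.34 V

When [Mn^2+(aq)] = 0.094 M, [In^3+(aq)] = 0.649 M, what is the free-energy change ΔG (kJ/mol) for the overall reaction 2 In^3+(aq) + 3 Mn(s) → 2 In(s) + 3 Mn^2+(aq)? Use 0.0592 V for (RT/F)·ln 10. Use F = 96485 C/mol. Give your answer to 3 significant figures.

−496 kJ/mol

E°cell = −0.34 − (−1.17) = +0.83 V; the balanced reaction transfers n = 6 electrons.
Here Q = [Mn^2+(aq)]^3 / [In^3+(aq)]^2 = 0.00197 (log Q = −2.705), giving E = +0.83 − (0.0592/6)·(−2.705) = +0.8567 V.
Then ΔG = −nFE = −6 × 96485 × +0.8567 J/mol = −496 kJ/mol.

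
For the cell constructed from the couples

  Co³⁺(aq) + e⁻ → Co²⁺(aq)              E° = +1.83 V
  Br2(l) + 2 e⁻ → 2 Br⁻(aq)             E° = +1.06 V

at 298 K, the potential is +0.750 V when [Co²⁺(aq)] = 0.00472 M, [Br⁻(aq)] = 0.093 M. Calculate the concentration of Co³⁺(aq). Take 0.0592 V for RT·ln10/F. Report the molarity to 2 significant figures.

0.023 M

The Co³⁺/Co²⁺ couple has the larger reduction potential, so it is the cathode: E°cell = +1.83 − (+1.06) = +0.77 V and n = 2.
Since E = E° − (0.0592/n)·log Q, log Q = n(E° − E)/0.0592 = 0.676.
Balancing electrons gives 2 Co³⁺(aq) + 2 Br⁻(aq) → 2 Co²⁺(aq) + Br2(l); thus Q = [Co²⁺(aq)]^2 / ([Co³⁺(aq)]^2·[Br⁻(aq)]^2).
Substituting the known concentrations and solving, log [Co³⁺(aq)] = −1.633 and [Co³⁺(aq)] = 0.023 M.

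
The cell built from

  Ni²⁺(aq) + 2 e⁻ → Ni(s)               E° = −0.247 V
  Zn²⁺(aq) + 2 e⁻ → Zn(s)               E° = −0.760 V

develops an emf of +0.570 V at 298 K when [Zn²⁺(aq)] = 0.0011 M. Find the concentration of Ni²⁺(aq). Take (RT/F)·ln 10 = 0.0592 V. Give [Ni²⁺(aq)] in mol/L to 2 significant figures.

Ni²⁺/Ni is the cathode (higher E°); E°cell = −0.247 − (−0.760) = +0.513 V with n = 2.
Rearranging E = E° − (0.0592/n)·log Q gives log Q = 2(+0.513 − (+0.570))/0.0592 = −1.926.
For Ni²⁺(aq) + Zn(s) → Ni(s) + Zn²⁺(aq), the reaction quotient is Q = [Zn²⁺(aq)] / [Ni²⁺(aq)].
Substituting the known concentrations and solving, log [Ni²⁺(aq)] = −1.033 and [Ni²⁺(aq)] = 0.093 M.

0.093 M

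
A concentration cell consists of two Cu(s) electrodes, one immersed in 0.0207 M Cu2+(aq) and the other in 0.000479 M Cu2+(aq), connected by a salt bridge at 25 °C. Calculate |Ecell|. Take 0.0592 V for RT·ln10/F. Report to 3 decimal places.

For a concentration cell E°cell = 0, since both electrodes use the same couple.
The compartment with the higher Cu2+(aq) concentration (0.0207 M) acts as the cathode; ions are reduced there and produced at the dilute (0.000479 M) anode.
With n = 2, Ecell = −(0.0592/2)·log([dilute]/[conc]) = −(0.0592/2)·log(0.000479/0.0207) = +0.048 V.

0.048 V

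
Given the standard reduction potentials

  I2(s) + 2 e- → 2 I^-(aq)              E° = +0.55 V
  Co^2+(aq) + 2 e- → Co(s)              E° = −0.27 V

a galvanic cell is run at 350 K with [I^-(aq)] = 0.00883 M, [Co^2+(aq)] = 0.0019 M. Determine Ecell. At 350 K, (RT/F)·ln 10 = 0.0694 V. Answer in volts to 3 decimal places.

+1.057 V

The I₂/I⁻ couple has the more positive E°, so it is the cathode; Co²⁺/Co is the anode.
The standard potential is +0.55 − (−0.27) = +0.82 V and the balanced reaction transfers n = 2 electrons.
The balanced reaction is I2(s) + Co(s) → 2 I^-(aq) + Co^2+(aq), so Q = [I^-(aq)]^2·[Co^2+(aq)] = 1.48×10^−7 and log Q = −6.829.
By the Nernst equation, E = +0.82 − (0.0694/2)·(−6.829) = +1.057 V.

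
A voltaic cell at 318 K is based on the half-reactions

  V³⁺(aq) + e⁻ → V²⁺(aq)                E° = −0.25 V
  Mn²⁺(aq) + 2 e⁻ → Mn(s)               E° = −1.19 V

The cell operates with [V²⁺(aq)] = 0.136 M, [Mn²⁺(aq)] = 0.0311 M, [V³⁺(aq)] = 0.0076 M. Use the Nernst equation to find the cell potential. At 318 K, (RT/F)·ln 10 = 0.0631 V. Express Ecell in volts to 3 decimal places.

Since E°(V³⁺/V²⁺) > E°(Mn²⁺/Mn), V³⁺/V²⁺ serves as the cathode.
E°cell = −0.25 − (−1.19) = +0.94 V, with n = 2 electrons transferred.
Balancing gives 2 V³⁺(aq) + Mn(s) → 2 V²⁺(aq) + Mn²⁺(aq); hence Q = ([V²⁺(aq)]^2·[Mn²⁺(aq)]) / [V³⁺(aq)]^2 = 9.96 (log Q = 0.998).
By the Nernst equation, E = +0.94 − (0.0631/2)·(0.998) = +0.909 V.

+0.909 V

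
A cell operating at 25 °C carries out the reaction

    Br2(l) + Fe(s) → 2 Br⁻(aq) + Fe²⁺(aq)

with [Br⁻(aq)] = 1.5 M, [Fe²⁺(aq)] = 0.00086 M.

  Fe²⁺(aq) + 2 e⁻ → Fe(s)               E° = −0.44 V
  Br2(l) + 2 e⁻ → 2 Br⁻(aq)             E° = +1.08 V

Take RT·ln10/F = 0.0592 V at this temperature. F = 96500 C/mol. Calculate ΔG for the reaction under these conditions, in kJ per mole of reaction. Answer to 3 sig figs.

With Br₂/Br⁻ reduced at the cathode, E°cell = +1.08 − (−0.44) = +1.52 V and n = 2.
Q = [Br⁻(aq)]^2·[Fe²⁺(aq)] = 0.00193, so log Q = −2.713 and E = +1.52 − (0.0592/2)(−2.713) = +1.6003 V.
Then ΔG = −nFE = −2 × 96500 × +1.6003 J/mol = −309 kJ/mol.

−309 kJ/mol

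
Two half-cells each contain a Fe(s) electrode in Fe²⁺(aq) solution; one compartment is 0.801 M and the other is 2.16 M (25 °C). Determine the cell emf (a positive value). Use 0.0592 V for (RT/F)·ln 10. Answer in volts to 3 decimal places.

0.013 V

For a concentration cell E°cell = 0, since both electrodes use the same couple.
The compartment with the higher Fe²⁺(aq) concentration (2.16 M) acts as the cathode; ions are reduced there and produced at the dilute (0.801 M) anode.
With n = 2, Ecell = −(0.0592/2)·log([dilute]/[conc]) = −(0.0592/2)·log(0.801/2.16) = +0.013 V.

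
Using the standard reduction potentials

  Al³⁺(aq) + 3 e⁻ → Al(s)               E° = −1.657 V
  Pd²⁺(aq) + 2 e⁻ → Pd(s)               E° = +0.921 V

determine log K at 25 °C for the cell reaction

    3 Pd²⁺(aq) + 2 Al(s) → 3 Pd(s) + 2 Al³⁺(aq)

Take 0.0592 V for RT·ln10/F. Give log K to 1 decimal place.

log K = 261.3

The Pd²⁺/Pd couple is reduced (cathode); E°cell = +0.921 − (−1.657) = +2.578 V with n = 6.
At equilibrium E = 0, so log K = nE°cell / 0.0592 = (6)(+2.578) / 0.0592 = 261.3.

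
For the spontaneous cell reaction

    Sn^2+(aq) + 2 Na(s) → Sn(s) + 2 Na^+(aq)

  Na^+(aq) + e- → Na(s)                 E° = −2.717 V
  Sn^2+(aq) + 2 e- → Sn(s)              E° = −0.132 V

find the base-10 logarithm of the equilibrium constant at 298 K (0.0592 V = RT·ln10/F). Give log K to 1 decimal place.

log K = 87.3

The Sn²⁺/Sn couple is reduced (cathode); E°cell = −0.132 − (−2.717) = +2.585 V with n = 2.
At equilibrium E = 0, so log K = nE°cell / 0.0592 = (2)(+2.585) / 0.0592 = 87.3.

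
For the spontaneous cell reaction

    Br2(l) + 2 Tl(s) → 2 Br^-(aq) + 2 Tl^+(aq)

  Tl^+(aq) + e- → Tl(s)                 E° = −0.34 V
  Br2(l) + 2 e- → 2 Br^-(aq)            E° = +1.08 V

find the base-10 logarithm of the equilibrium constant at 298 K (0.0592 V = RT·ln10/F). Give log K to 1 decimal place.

The Br₂/Br⁻ couple is reduced (cathode); E°cell = +1.08 − (−0.34) = +1.42 V with n = 2.
At equilibrium E = 0, so log K = nE°cell / 0.0592 = (2)(+1.42) / 0.0592 = 48.0.

log K = 48.0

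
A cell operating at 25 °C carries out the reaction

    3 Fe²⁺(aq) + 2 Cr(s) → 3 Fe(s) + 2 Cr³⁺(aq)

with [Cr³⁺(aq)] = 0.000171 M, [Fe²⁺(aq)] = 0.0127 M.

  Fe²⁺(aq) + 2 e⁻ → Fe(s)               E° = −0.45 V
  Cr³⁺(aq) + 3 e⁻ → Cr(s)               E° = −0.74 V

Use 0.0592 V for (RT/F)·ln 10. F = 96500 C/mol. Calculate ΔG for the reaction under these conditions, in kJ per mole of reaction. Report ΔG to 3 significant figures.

−178 kJ/mol

With Fe²⁺/Fe reduced at the cathode, E°cell = −0.45 − (−0.74) = +0.29 V and n = 6.
Q = [Cr³⁺(aq)]^2 / [Fe²⁺(aq)]^3 = 0.0143, so log Q = −1.845 and E = +0.29 − (0.0592/6)(−1.845) = +0.3082 V.
ΔG = −nFE = −(6)(96500)(+0.3082) J/mol = −178 kJ/mol.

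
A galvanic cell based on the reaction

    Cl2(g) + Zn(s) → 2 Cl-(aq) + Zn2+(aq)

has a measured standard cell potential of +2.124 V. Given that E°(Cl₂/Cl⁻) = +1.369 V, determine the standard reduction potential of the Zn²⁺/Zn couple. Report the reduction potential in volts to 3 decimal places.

−0.755 V

In the reaction as written the Cl₂/Cl⁻ couple is reduced (cathode) and Zn²⁺/Zn is oxidized (anode), so E°cell = E°(Cl₂/Cl⁻) − E°(Zn²⁺/Zn).
E°(Zn²⁺/Zn) = E°(cathode) − E°cell = +1.369 − (+2.124) = −0.755 V.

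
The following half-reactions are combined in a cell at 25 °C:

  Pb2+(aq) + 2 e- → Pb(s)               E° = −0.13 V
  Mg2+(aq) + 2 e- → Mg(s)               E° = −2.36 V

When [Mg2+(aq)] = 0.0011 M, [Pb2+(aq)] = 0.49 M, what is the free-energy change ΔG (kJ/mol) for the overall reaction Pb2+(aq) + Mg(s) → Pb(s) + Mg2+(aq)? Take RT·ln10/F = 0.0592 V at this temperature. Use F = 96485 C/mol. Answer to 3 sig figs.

−445 kJ/mol

The standard cell potential is −0.13 − (−2.36) = +2.23 V, with n = 2 electrons in the balanced equation.
Here Q = [Mg2+(aq)] / [Pb2+(aq)] = 0.00224 (log Q = −2.649), giving E = +2.23 − (0.0592/2)·(−2.649) = +2.3084 V.
Finally ΔG = −nFE = −(2)(96485 C/mol)(+2.3084 V) = −445 kJ/mol.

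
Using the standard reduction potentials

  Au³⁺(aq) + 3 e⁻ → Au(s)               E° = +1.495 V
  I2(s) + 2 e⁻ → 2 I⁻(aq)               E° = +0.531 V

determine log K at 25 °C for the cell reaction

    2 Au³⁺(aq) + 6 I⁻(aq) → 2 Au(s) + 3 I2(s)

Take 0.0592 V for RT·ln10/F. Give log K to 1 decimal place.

log K = 97.7

The Au³⁺/Au couple is reduced (cathode); E°cell = +1.495 − (+0.531) = +0.964 V with n = 6.
At equilibrium E = 0, so log K = nE°cell / 0.0592 = (6)(+0.964) / 0.0592 = 97.7.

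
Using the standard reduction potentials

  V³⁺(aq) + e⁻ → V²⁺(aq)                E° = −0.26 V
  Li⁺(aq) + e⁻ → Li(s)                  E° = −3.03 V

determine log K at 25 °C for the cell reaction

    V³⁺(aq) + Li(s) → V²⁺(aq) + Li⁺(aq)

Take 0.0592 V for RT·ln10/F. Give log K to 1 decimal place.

The V³⁺/V²⁺ couple is reduced (cathode); E°cell = −0.26 − (−3.03) = +2.77 V with n = 1.
At equilibrium E = 0, so log K = nE°cell / 0.0592 = (1)(+2.77) / 0.0592 = 46.8.

log K = 46.8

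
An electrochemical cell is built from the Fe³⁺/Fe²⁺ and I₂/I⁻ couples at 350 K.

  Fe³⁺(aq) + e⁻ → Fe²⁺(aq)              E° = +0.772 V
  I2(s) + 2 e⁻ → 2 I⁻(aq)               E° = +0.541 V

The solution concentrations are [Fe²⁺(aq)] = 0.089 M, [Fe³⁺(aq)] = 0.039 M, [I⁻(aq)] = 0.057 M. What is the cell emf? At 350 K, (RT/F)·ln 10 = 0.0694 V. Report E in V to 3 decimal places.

+0.120 V

The Fe³⁺/Fe²⁺ couple has the more positive E°, so it is the cathode; I₂/I⁻ is the anode.
E°cell = E°cat − E°an = +0.772 − (+0.541) = +0.231 V; n = 2.
For the overall reaction 2 Fe³⁺(aq) + 2 I⁻(aq) → 2 Fe²⁺(aq) + I2(s), Q = [Fe²⁺(aq)]^2 / ([Fe³⁺(aq)]^2·[I⁻(aq)]^2) = 1.6×10^3, giving log Q = 3.205.
By the Nernst equation, E = +0.231 − (0.0694/2)·(3.205) = +0.120 V.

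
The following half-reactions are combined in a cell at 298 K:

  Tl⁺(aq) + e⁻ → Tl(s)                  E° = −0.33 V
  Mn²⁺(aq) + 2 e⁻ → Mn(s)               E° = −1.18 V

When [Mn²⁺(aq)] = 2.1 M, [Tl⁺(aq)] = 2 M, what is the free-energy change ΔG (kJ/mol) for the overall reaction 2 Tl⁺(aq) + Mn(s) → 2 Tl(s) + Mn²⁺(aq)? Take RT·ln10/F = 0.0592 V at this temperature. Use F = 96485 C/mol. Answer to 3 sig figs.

E°cell = −0.33 − (−1.18) = +0.85 V; the balanced reaction transfers n = 2 electrons.
Q = [Mn²⁺(aq)] / [Tl⁺(aq)]^2 = 0.525, so log Q = −0.280 and E = +0.85 − (0.0592/2)(−0.280) = +0.8583 V.
ΔG = −nFE = −(2)(96485)(+0.8583) J/mol = −166 kJ/mol.

−166 kJ/mol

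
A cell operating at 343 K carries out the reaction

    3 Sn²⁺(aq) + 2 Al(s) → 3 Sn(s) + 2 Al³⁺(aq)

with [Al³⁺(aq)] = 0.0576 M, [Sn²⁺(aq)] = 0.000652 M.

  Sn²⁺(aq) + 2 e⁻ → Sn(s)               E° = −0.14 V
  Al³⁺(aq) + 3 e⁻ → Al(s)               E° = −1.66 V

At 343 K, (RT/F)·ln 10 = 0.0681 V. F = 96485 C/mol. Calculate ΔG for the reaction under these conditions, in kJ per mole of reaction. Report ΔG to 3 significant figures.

−833 kJ/mol

The standard cell potential is −0.14 − (−1.66) = +1.52 V, with n = 6 electrons in the balanced equation.
Here Q = [Al³⁺(aq)]^2 / [Sn²⁺(aq)]^3 = 1.2×10^7 (log Q = 7.078), giving E = +1.52 − (0.0681/6)·(7.078) = +1.4397 V.
Then ΔG = −nFE = −6 × 96485 × +1.4397 J/mol = −833 kJ/mol.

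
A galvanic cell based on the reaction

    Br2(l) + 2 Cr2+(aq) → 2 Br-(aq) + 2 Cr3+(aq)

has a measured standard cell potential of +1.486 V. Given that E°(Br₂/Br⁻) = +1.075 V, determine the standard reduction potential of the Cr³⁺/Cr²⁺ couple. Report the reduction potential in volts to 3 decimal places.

−0.411 V

In the reaction as written the Br₂/Br⁻ couple is reduced (cathode) and Cr³⁺/Cr²⁺ is oxidized (anode), so E°cell = E°(Br₂/Br⁻) − E°(Cr³⁺/Cr²⁺).
E°(Cr³⁺/Cr²⁺) = E°(cathode) − E°cell = +1.075 − (+1.486) = −0.411 V.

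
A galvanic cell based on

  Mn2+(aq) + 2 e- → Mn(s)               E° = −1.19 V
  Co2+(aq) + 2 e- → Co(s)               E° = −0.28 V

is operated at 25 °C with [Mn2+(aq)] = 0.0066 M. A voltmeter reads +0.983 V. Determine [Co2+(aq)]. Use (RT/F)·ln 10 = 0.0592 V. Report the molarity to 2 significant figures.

Co²⁺/Co is the cathode (higher E°); E°cell = −0.28 − (−1.19) = +0.91 V with n = 2.
Rearranging E = E° − (0.0592/n)·log Q gives log Q = 2(+0.91 − (+0.983))/0.0592 = −2.466.
For Co2+(aq) + Mn(s) → Co(s) + Mn2+(aq), the reaction quotient is Q = [Mn2+(aq)] / [Co2+(aq)].
Substituting the known concentrations and solving, log [Co2+(aq)] = 0.286 and [Co2+(aq)] = 1.9 M.

1.9 M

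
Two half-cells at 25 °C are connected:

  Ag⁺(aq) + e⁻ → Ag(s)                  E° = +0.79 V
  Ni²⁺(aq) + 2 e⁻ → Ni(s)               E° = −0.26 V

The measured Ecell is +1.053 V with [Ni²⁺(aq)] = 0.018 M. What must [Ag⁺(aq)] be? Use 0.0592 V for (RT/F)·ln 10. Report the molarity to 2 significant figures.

0.15 M

With Ag⁺/Ag at the cathode and Ni²⁺/Ni at the anode, E°cell = +0.79 − (−0.26) = +1.05 V (n = 2).
From the Nernst equation, log Q = n(E° − E)/0.0592 = 2·(+1.05 − (+1.053))/0.0592 = −0.101.
For 2 Ag⁺(aq) + Ni(s) → 2 Ag(s) + Ni²⁺(aq), the reaction quotient is Q = [Ni²⁺(aq)] / [Ag⁺(aq)]^2.
Substituting the known concentrations and solving, log [Ag⁺(aq)] = −0.822 and [Ag⁺(aq)] = 0.15 M.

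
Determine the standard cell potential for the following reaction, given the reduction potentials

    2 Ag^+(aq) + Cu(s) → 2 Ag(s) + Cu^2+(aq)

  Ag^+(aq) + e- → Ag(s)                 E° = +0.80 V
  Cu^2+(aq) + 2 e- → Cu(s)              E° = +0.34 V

+0.46 V

In the reaction as written, Ag^+(aq) is reduced (cathode) and Cu^2+(aq) is produced by oxidation at the anode.
E°cell = E°(cathode) − E°(anode) = +0.80 − (+0.34) = +0.46 V.
The positive value indicates the reaction is spontaneous as written.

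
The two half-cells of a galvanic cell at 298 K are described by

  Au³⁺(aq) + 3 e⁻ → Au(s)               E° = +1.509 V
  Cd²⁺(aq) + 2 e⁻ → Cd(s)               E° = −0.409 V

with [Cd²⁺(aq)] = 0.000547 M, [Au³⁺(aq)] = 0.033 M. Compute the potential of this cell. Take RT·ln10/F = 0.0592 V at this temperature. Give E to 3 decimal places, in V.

Since E°(Au³⁺/Au) > E°(Cd²⁺/Cd), Au³⁺/Au serves as the cathode.
E°cell = E°cat − E°an = +1.509 − (−0.409) = +1.918 V; n = 6.
Balancing gives 2 Au³⁺(aq) + 3 Cd(s) → 2 Au(s) + 3 Cd²⁺(aq); hence Q = [Cd²⁺(aq)]^3 / [Au³⁺(aq)]^2 = 1.5×10^−7 (log Q = −6.823).
Applying E = E° − (RT ln10/nF)·log Q gives +1.918 − (0.0592/6)(−6.823) = +1.985 V.

+1.985 V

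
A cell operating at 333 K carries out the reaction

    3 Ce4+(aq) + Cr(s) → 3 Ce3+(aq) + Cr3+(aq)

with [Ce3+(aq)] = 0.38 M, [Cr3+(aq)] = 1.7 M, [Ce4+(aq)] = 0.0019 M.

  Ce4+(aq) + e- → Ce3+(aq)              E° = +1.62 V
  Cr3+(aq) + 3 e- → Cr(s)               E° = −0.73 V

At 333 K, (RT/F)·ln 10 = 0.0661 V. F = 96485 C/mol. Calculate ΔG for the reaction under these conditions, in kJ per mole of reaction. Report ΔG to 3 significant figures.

−635 kJ/mol

E°cell = +1.62 − (−0.73) = +2.35 V; the balanced reaction transfers n = 3 electrons.
The reaction quotient is ([Ce3+(aq)]^3·[Cr3+(aq)]) / [Ce4+(aq)]^3 = 1.36×10^7; by Nernst, E = +2.35 − (0.0661/3)(7.134) = +2.1928 V.
Finally ΔG = −nFE = −(3)(96485 C/mol)(+2.1928 V) = −635 kJ/mol.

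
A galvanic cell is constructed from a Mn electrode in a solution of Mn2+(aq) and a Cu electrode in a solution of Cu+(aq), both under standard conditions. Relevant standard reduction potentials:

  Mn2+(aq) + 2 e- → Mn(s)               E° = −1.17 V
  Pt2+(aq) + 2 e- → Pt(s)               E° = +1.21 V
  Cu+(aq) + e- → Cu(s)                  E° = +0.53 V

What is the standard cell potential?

+1.70 V

Of the two couples in this cell, the one with the more positive reduction potential is reduced at the cathode: here that is Cu⁺/Cu (+0.53 V); Mn²⁺/Mn (−1.17 V) is the anode.
E°cell = E°(cathode) − E°(anode) = +0.53 − (−1.17) = +1.70 V.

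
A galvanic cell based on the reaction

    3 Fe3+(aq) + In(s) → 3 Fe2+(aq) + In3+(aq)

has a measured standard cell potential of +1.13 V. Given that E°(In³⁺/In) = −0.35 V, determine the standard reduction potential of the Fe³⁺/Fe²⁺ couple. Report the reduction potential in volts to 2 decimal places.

+0.78 V

In the reaction as written the Fe³⁺/Fe²⁺ couple is reduced (cathode) and In³⁺/In is oxidized (anode), so E°cell = E°(Fe³⁺/Fe²⁺) − E°(In³⁺/In).
E°(Fe³⁺/Fe²⁺) = E°cell + E°(anode) = +1.13 + (−0.35) = +0.78 V.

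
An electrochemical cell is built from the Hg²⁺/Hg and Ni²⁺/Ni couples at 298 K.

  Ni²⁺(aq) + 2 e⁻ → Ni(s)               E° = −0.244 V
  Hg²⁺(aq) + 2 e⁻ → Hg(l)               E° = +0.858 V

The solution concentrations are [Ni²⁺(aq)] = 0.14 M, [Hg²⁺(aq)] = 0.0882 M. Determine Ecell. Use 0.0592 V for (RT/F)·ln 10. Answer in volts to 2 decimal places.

Hg²⁺/Hg is reduced (cathode, E° = +0.858 V) and Ni²⁺/Ni is oxidized (anode).
E°cell = +0.858 − (−0.244) = +1.102 V, with n = 2 electrons transferred.
Balancing gives Hg²⁺(aq) + Ni(s) → Hg(l) + Ni²⁺(aq); hence Q = [Ni²⁺(aq)] / [Hg²⁺(aq)] = 1.59 (log Q = 0.201).
E = E° − (0.0592/n)·log Q = +1.102 − (0.0592/2)(0.201) = +1.10 V.

+1.10 V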